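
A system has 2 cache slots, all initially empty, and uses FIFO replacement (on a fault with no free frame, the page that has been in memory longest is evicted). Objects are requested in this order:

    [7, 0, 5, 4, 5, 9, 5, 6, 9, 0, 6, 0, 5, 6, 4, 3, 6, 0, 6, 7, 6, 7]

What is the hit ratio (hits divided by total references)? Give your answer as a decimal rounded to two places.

7: miss, frames (7)
0: miss, frames (7 0)
5: miss, evict 7, frames (0 5)
4: miss, evict 0, frames (5 4)
5: hit
9: miss, evict 5, frames (4 9)
5: miss, evict 4, frames (9 5)
6: miss, evict 9, frames (5 6)
9: miss, evict 5, frames (6 9)
0: miss, evict 6, frames (9 0)
6: miss, evict 9, frames (0 6)
0: hit
5: miss, evict 0, frames (6 5)
6: hit
4: miss, evict 6, frames (5 4)
3: miss, evict 5, frames (4 3)
6: miss, evict 4, frames (3 6)
0: miss, evict 3, frames (6 0)
6: hit
7: miss, evict 6, frames (0 7)
6: miss, evict 0, frames (7 6)
7: hit
Hits: 5 of 22 references → 5/22 = 0.2273.

0.23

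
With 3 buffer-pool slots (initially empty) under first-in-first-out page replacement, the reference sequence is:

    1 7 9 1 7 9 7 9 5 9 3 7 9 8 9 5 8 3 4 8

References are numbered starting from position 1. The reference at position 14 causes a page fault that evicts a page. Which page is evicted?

3

pos 1: 1 → fault, frames [1]
pos 2: 7 → fault, frames [1, 7]
pos 3: 9 → fault, frames [1, 7, 9]
pos 4: 1 → hit
pos 5: 7 → hit
pos 6: 9 → hit
pos 7: 7 → hit
pos 8: 9 → hit
pos 9: 5 → fault, evict 1, frames [7, 9, 5]
pos 10: 9 → hit
pos 11: 3 → fault, evict 7, frames [9, 5, 3]
pos 12: 7 → fault, evict 9, frames [5, 3, 7]
pos 13: 9 → fault, evict 5, frames [3, 7, 9]
pos 14: 8 → fault, evict 3, frames [7, 9, 8]
At position 14, page 3 is evicted.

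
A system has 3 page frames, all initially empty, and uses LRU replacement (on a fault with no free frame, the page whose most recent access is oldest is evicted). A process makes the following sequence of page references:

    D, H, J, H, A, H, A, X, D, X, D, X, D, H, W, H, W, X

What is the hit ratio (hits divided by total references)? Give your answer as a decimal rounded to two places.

D → miss, frames {D}
H → miss, frames {D,H}
J → miss, frames {D,H,J}
H → hit
A → miss, evict D, frames {J,H,A}
H → hit
A → hit
X → miss, evict J, frames {H,A,X}
D → miss, evict H, frames {A,X,D}
X → hit
D → hit
X → hit
D → hit
H → miss, evict A, frames {X,D,H}
W → miss, evict X, frames {D,H,W}
H → hit
W → hit
X → miss, evict D, frames {H,W,X}
Hits: 9 of 18 references → 9/18 = 0.5000.

0.50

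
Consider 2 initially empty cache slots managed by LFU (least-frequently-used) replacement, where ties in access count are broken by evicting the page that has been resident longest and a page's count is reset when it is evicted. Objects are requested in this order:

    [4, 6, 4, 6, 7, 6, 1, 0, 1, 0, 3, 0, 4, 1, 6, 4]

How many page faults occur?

4: miss, frames [4]
6: miss, frames [4, 6]
4: hit
6: hit
7: miss, evict 4, frames [6, 7]
6: hit
1: miss, evict 7, frames [6, 1]
0: miss, evict 1, frames [6, 0]
1: miss, evict 0, frames [6, 1]
0: miss, evict 1, frames [6, 0]
3: miss, evict 0, frames [6, 3]
0: miss, evict 3, frames [6, 0]
4: miss, evict 0, frames [6, 4]
1: miss, evict 4, frames [6, 1]
6: hit
4: miss, evict 1, frames [6, 4]
Page faults: 12.

12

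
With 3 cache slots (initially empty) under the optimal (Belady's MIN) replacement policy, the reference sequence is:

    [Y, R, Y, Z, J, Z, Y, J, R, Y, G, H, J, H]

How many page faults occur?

Y → miss, frames {Y}
R → miss, frames {Y,R}
Y → hit
Z → miss, frames {Y,R,Z}
J → miss, evict R, frames {Y,Z,J}
Z → hit
Y → hit
J → hit
R → miss, evict Z, frames {Y,J,R}
Y → hit
G → miss, evict R, frames {Y,J,G}
H → miss, evict G, frames {Y,J,H}
J → hit
H → hit
Page faults: 7.

7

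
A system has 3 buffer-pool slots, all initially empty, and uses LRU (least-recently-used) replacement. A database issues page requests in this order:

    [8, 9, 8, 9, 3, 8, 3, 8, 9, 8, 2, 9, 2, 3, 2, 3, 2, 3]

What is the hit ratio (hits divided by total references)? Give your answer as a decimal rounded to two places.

0.72

8: fault, frames {8}
9: fault, frames {8,9}
8: hit
9: hit
3: fault, frames {8,9,3}
8: hit
3: hit
8: hit
9: hit
8: hit
2: fault, evict 3, frames {9,8,2}
9: hit
2: hit
3: fault, evict 8, frames {9,2,3}
2: hit
3: hit
2: hit
3: hit
Hits: 13 of 18 references → 13/18 = 0.7222.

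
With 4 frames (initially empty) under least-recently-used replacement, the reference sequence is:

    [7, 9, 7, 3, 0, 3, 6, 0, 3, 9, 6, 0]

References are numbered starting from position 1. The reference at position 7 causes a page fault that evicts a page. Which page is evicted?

9

pos 1: 7: fault, frames (7)
pos 2: 9: fault, frames (7 9)
pos 3: 7: hit
pos 4: 3: fault, frames (9 7 3)
pos 5: 0: fault, frames (9 7 3 0)
pos 6: 3: hit
pos 7: 6: fault, evict 9, frames (7 0 3 6)
At position 7, page 9 is evicted.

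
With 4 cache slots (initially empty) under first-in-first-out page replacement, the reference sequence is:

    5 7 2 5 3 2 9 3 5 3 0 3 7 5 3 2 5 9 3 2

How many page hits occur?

5: fault, frames [5]
7: fault, frames [5, 7]
2: fault, frames [5, 7, 2]
5: hit
3: fault, frames [5, 7, 2, 3]
2: hit
9: fault, evict 5, frames [7, 2, 3, 9]
3: hit
5: fault, evict 7, frames [2, 3, 9, 5]
3: hit
0: fault, evict 2, frames [3, 9, 5, 0]
3: hit
7: fault, evict 3, frames [9, 5, 0, 7]
5: hit
3: fault, evict 9, frames [5, 0, 7, 3]
2: fault, evict 5, frames [0, 7, 3, 2]
5: fault, evict 0, frames [7, 3, 2, 5]
9: fault, evict 7, frames [3, 2, 5, 9]
3: hit
2: hit
Hits: 8.

8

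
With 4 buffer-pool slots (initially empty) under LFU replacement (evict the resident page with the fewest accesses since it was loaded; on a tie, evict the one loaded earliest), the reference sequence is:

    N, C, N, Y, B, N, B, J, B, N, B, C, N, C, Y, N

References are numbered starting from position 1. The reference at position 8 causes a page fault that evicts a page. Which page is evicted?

C

pos 1: N: miss, frames (N)
pos 2: C: miss, frames (N C)
pos 3: N: hit
pos 4: Y: miss, frames (N C Y)
pos 5: B: miss, frames (N C Y B)
pos 6: N: hit
pos 7: B: hit
pos 8: J: miss, evict C, frames (N Y B J)
At position 8, page C is evicted.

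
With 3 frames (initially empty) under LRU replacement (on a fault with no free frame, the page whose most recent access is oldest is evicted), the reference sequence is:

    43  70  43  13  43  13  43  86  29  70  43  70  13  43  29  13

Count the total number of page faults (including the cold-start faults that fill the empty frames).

9

43 -> miss, frames [43]
70 -> miss, frames [43, 70]
43 -> hit
13 -> miss, frames [70, 43, 13]
43 -> hit
13 -> hit
43 -> hit
86 -> miss, evict 70, frames [13, 43, 86]
29 -> miss, evict 13, frames [43, 86, 29]
70 -> miss, evict 43, frames [86, 29, 70]
43 -> miss, evict 86, frames [29, 70, 43]
70 -> hit
13 -> miss, evict 29, frames [43, 70, 13]
43 -> hit
29 -> miss, evict 70, frames [13, 43, 29]
13 -> hit
Page faults: 9.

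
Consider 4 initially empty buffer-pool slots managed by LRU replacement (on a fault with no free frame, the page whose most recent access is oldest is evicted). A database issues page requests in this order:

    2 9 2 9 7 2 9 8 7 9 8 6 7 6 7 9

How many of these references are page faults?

2 → miss, frames (2)
9 → miss, frames (2 9)
2 → hit
9 → hit
7 → miss, frames (2 9 7)
2 → hit
9 → hit
8 → miss, frames (7 2 9 8)
7 → hit
9 → hit
8 → hit
6 → miss, evict 2, frames (7 9 8 6)
7 → hit
6 → hit
7 → hit
9 → hit
Page faults: 5.

5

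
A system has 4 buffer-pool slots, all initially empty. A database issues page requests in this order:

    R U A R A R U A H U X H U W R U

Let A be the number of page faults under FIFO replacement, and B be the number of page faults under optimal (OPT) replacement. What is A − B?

2

Under FIFO: F F F . . . . . F . F . . F F F → 8 faults.
Under OPT: F F F . . . . . F . F . . F . . → 6 faults.
A − B = 8 − 6 = 2.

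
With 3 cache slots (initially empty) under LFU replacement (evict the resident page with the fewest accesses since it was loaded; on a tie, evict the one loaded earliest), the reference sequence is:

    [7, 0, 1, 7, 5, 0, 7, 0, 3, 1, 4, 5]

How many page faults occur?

7: fault, frames [7]
0: fault, frames [7, 0]
1: fault, frames [7, 0, 1]
7: hit
5: fault, evict 0, frames [7, 1, 5]
0: fault, evict 1, frames [7, 5, 0]
7: hit
0: hit
3: fault, evict 5, frames [7, 0, 3]
1: fault, evict 3, frames [7, 0, 1]
4: fault, evict 1, frames [7, 0, 4]
5: fault, evict 4, frames [7, 0, 5]
Page faults: 9.

9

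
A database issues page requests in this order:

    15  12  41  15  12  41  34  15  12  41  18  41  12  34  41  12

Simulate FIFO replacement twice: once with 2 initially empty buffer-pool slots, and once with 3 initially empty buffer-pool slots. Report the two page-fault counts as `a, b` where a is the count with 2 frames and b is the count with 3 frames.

2 frames: F F F F F F F F F F F . F F F F → 15 faults.
3 frames: F F F . . . F F F F F . . F . F → 10 faults.
10 < 15: adding a frame reduced faults, as is typical.

15, 10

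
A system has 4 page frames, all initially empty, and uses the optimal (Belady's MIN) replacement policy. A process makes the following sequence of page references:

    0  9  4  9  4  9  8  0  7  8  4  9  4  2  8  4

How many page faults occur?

6

0 → miss, frames {0}
9 → miss, frames {0,9}
4 → miss, frames {0,9,4}
9 → hit
4 → hit
9 → hit
8 → miss, frames {0,9,4,8}
0 → hit
7 → miss, evict 0, frames {9,4,8,7}
8 → hit
4 → hit
9 → hit
4 → hit
2 → miss, evict 7, frames {9,4,8,2}
8 → hit
4 → hit
Page faults: 6.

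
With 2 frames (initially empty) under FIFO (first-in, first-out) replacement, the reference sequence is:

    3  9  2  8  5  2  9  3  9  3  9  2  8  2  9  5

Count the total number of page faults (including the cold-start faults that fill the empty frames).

3 → fault, frames [3]
9 → fault, frames [3, 9]
2 → fault, evict 3, frames [9, 2]
8 → fault, evict 9, frames [2, 8]
5 → fault, evict 2, frames [8, 5]
2 → fault, evict 8, frames [5, 2]
9 → fault, evict 5, frames [2, 9]
3 → fault, evict 2, frames [9, 3]
9 → hit
3 → hit
9 → hit
2 → fault, evict 9, frames [3, 2]
8 → fault, evict 3, frames [2, 8]
2 → hit
9 → fault, evict 2, frames [8, 9]
5 → fault, evict 8, frames [9, 5]
Page faults: 12.

12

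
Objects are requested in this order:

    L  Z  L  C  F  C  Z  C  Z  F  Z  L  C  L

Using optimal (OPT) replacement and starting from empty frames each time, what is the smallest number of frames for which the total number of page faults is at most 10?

f=1: 14 faults
f=2: 8 faults
f=3: 5 faults
f=4: 4 faults
Smallest f with faults ≤ 10 is 2.

2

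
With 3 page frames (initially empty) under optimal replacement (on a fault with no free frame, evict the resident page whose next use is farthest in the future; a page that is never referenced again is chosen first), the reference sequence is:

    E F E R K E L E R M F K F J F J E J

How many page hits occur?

E → fault, frames {E}
F → fault, frames {E,F}
E → hit
R → fault, frames {E,F,R}
K → fault, evict F, frames {E,R,K}
E → hit
L → fault, evict K, frames {E,R,L}
E → hit
R → hit
M → fault, evict L, frames {E,R,M}
F → fault, evict M, frames {E,R,F}
K → fault, evict R, frames {E,F,K}
F → hit
J → fault, evict K, frames {E,F,J}
F → hit
J → hit
E → hit
J → hit
Hits: 9.

9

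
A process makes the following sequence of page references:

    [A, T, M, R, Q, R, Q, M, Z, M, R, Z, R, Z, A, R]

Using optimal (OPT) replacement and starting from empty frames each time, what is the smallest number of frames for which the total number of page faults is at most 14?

f=1: 16 faults
f=2: 9 faults
f=3: 7 faults
f=4: 6 faults
f=5: 6 faults
f=6: 6 faults
Smallest f with faults ≤ 14 is 2.

2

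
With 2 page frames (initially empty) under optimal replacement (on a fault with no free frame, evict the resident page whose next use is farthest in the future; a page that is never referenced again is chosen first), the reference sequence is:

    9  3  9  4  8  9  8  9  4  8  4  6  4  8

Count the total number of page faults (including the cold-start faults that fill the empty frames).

9 -> miss, frames {9}
3 -> miss, frames {9,3}
9 -> hit
4 -> miss, evict 3, frames {9,4}
8 -> miss, evict 4, frames {9,8}
9 -> hit
8 -> hit
9 -> hit
4 -> miss, evict 9, frames {8,4}
8 -> hit
4 -> hit
6 -> miss, evict 8, frames {4,6}
4 -> hit
8 -> miss, evict 6, frames {4,8}
Page faults: 7.

7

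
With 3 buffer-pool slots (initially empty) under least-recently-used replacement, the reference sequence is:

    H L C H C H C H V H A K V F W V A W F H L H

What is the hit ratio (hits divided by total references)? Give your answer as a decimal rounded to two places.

H: fault, frames [H]
L: fault, frames [H, L]
C: fault, frames [H, L, C]
H: hit
C: hit
H: hit
C: hit
H: hit
V: fault, evict L, frames [C, H, V]
H: hit
A: fault, evict C, frames [V, H, A]
K: fault, evict V, frames [H, A, K]
V: fault, evict H, frames [A, K, V]
F: fault, evict A, frames [K, V, F]
W: fault, evict K, frames [V, F, W]
V: hit
A: fault, evict F, frames [W, V, A]
W: hit
F: fault, evict V, frames [A, W, F]
H: fault, evict A, frames [W, F, H]
L: fault, evict W, frames [F, H, L]
H: hit
Hits: 9 of 22 references → 9/22 = 0.4091.

0.41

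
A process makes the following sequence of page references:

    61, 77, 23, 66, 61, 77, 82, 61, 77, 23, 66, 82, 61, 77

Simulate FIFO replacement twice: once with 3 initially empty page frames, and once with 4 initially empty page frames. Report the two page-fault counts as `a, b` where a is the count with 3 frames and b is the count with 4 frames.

3 frames: F F F F F F F . . F F . F F → 11 faults.
4 frames: F F F F . . F F F F F F F F → 12 faults.
12 > 11: adding a frame increased faults — Belady's anomaly.

11, 12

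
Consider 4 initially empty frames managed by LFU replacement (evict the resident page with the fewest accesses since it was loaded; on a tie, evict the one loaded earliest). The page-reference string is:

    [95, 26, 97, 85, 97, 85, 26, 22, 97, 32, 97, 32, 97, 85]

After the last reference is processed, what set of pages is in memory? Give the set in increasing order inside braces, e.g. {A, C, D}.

95 → fault, frames {95}
26 → fault, frames {95,26}
97 → fault, frames {95,26,97}
85 → fault, frames {95,26,97,85}
97 → hit
85 → hit
26 → hit
22 → fault, evict 95, frames {26,97,85,22}
97 → hit
32 → fault, evict 22, frames {26,97,85,32}
97 → hit
32 → hit
97 → hit
85 → hit

{26, 32, 85, 97}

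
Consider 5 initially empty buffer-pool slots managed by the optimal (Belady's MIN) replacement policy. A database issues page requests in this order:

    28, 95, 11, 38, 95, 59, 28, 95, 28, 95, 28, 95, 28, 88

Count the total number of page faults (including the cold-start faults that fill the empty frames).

6

28 → miss, frames {28}
95 → miss, frames {28,95}
11 → miss, frames {28,95,11}
38 → miss, frames {28,95,11,38}
95 → hit
59 → miss, frames {28,95,11,38,59}
28 → hit
95 → hit
28 → hit
95 → hit
28 → hit
95 → hit
28 → hit
88 → miss, evict 59, frames {28,95,11,38,88}
Page faults: 6.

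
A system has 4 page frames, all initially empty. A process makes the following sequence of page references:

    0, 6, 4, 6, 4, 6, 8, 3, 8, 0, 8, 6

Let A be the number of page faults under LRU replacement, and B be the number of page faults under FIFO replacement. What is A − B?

-1

Under LRU: F F F . . . F F . F . . → 6 faults.
Under FIFO: F F F . . . F F . F . F → 7 faults.
A − B = 6 − 7 = -1.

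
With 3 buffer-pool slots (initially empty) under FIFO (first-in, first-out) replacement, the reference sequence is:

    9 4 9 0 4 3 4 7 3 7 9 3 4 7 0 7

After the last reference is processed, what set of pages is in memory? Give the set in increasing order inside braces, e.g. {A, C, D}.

9 -> fault, frames [9]
4 -> fault, frames [9, 4]
9 -> hit
0 -> fault, frames [9, 4, 0]
4 -> hit
3 -> fault, evict 9, frames [4, 0, 3]
4 -> hit
7 -> fault, evict 4, frames [0, 3, 7]
3 -> hit
7 -> hit
9 -> fault, evict 0, frames [3, 7, 9]
3 -> hit
4 -> fault, evict 3, frames [7, 9, 4]
7 -> hit
0 -> fault, evict 7, frames [9, 4, 0]
7 -> fault, evict 9, frames [4, 0, 7]

{0, 4, 7}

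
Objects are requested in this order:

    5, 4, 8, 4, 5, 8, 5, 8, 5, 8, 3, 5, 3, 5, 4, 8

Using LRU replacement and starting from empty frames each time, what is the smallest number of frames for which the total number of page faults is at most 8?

3

f=1: 16 faults
f=2: 9 faults
f=3: 6 faults
f=4: 4 faults
Smallest f with faults ≤ 8 is 3.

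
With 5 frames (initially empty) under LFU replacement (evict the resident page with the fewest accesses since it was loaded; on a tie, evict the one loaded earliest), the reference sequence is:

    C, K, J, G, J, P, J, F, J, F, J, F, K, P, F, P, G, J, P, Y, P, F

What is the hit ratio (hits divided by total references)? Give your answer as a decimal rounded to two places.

0.68

C → miss, frames (C)
K → miss, frames (C K)
J → miss, frames (C K J)
G → miss, frames (C K J G)
J → hit
P → miss, frames (C K J G P)
J → hit
F → miss, evict C, frames (K J G P F)
J → hit
F → hit
J → hit
F → hit
K → hit
P → hit
F → hit
P → hit
G → hit
J → hit
P → hit
Y → miss, evict K, frames (J G P F Y)
P → hit
F → hit
Hits: 15 of 22 references → 15/22 = 0.6818.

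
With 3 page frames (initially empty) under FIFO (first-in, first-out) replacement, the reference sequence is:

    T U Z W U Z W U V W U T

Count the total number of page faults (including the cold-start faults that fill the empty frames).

T: miss, frames (T)
U: miss, frames (T U)
Z: miss, frames (T U Z)
W: miss, evict T, frames (U Z W)
U: hit
Z: hit
W: hit
U: hit
V: miss, evict U, frames (Z W V)
W: hit
U: miss, evict Z, frames (W V U)
T: miss, evict W, frames (V U T)
Page faults: 7.

7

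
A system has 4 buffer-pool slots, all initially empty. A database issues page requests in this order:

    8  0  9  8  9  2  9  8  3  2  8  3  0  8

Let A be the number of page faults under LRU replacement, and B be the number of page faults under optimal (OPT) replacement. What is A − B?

Under LRU: F F F . . F . . F . . . F . → 6 faults.
Under OPT: F F F . . F . . F . . . . . → 5 faults.
A − B = 6 − 5 = 1.

1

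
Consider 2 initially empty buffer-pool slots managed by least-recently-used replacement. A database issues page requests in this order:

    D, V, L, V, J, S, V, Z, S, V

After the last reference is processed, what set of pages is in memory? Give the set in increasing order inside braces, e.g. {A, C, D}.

{S, V}

D: miss, frames {D}
V: miss, frames {D,V}
L: miss, evict D, frames {V,L}
V: hit
J: miss, evict L, frames {V,J}
S: miss, evict V, frames {J,S}
V: miss, evict J, frames {S,V}
Z: miss, evict S, frames {V,Z}
S: miss, evict V, frames {Z,S}
V: miss, evict Z, frames {S,V}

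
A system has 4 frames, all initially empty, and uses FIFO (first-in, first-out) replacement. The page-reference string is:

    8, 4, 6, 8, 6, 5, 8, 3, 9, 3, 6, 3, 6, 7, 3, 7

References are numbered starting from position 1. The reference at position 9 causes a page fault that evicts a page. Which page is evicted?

pos 1: 8: fault, frames (8)
pos 2: 4: fault, frames (8 4)
pos 3: 6: fault, frames (8 4 6)
pos 4: 8: hit
pos 5: 6: hit
pos 6: 5: fault, frames (8 4 6 5)
pos 7: 8: hit
pos 8: 3: fault, evict 8, frames (4 6 5 3)
pos 9: 9: fault, evict 4, frames (6 5 3 9)
At position 9, page 4 is evicted.

4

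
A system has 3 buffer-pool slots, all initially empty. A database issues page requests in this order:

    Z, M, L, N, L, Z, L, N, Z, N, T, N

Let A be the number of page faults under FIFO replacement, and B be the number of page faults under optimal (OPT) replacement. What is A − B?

1

Under FIFO: F F F F . F . . . . F . → 6 faults.
Under OPT: F F F F . . . . . . F . → 5 faults.
A − B = 6 − 5 = 1.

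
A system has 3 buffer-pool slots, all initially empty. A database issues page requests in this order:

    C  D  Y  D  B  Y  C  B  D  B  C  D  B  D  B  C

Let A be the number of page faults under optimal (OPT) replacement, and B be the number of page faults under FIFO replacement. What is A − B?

Under OPT: F F F . F . . . F . . . . . . . → 5 faults.
Under FIFO: F F F . F . F . F . . . . . . . → 6 faults.
A − B = 5 − 6 = -1.

-1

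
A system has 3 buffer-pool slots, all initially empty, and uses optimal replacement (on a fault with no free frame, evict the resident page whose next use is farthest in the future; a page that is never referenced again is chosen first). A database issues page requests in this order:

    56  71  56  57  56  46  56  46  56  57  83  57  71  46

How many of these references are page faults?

6

56: miss, frames (56)
71: miss, frames (56 71)
56: hit
57: miss, frames (56 71 57)
56: hit
46: miss, evict 71, frames (56 57 46)
56: hit
46: hit
56: hit
57: hit
83: miss, evict 56, frames (57 46 83)
57: hit
71: miss, evict 83, frames (57 46 71)
46: hit
Page faults: 6.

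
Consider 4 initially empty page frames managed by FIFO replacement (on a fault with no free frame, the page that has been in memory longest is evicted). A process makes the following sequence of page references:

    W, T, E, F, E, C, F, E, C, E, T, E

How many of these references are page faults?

W → fault, frames [W]
T → fault, frames [W, T]
E → fault, frames [W, T, E]
F → fault, frames [W, T, E, F]
E → hit
C → fault, evict W, frames [T, E, F, C]
F → hit
E → hit
C → hit
E → hit
T → hit
E → hit
Page faults: 5.

5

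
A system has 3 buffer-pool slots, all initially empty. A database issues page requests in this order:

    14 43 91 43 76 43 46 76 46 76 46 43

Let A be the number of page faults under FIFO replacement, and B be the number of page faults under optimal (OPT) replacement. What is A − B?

1

Under FIFO: F F F . F . F . . . . F → 6 faults.
Under OPT: F F F . F . F . . . . . → 5 faults.
A − B = 6 − 5 = 1.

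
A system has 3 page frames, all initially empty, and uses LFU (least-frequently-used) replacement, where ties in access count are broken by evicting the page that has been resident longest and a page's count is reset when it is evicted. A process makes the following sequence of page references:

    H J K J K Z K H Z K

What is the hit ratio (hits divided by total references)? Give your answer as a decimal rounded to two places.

0.40

H → fault, frames {H}
J → fault, frames {H,J}
K → fault, frames {H,J,K}
J → hit
K → hit
Z → fault, evict H, frames {J,K,Z}
K → hit
H → fault, evict Z, frames {J,K,H}
Z → fault, evict H, frames {J,K,Z}
K → hit
Hits: 4 of 10 references → 4/10 = 0.4000.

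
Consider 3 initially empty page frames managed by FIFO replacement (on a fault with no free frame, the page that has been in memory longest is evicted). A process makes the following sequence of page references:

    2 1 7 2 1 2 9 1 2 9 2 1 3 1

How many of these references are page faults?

2 -> miss, frames (2)
1 -> miss, frames (2 1)
7 -> miss, frames (2 1 7)
2 -> hit
1 -> hit
2 -> hit
9 -> miss, evict 2, frames (1 7 9)
1 -> hit
2 -> miss, evict 1, frames (7 9 2)
9 -> hit
2 -> hit
1 -> miss, evict 7, frames (9 2 1)
3 -> miss, evict 9, frames (2 1 3)
1 -> hit
Page faults: 7.

7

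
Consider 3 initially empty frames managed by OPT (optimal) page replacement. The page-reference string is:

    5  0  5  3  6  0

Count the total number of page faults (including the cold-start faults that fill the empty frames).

4

5 -> miss, frames {5}
0 -> miss, frames {5,0}
5 -> hit
3 -> miss, frames {5,0,3}
6 -> miss, evict 3, frames {5,0,6}
0 -> hit
Page faults: 4.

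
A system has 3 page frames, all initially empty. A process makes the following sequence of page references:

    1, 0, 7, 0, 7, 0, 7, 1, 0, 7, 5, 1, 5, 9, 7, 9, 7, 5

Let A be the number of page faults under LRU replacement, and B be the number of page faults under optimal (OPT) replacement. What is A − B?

Under LRU: F F F . . . . . . . F F . F F . . . → 7 faults.
Under OPT: F F F . . . . . . . F . . F . . . . → 5 faults.
A − B = 7 − 5 = 2.

2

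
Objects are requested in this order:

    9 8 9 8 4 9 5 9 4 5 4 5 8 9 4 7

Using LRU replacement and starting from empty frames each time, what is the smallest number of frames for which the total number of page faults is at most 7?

f=1: 16 faults
f=2: 11 faults
f=3: 8 faults
f=4: 5 faults
f=5: 5 faults
Smallest f with faults ≤ 7 is 4.

4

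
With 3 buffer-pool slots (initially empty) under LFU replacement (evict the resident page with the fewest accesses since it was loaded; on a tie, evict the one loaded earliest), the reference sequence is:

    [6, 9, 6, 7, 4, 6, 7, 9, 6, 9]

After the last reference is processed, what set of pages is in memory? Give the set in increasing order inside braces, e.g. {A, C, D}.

6 → fault, frames [6]
9 → fault, frames [6, 9]
6 → hit
7 → fault, frames [6, 9, 7]
4 → fault, evict 9, frames [6, 7, 4]
6 → hit
7 → hit
9 → fault, evict 4, frames [6, 7, 9]
6 → hit
9 → hit

{6, 7, 9}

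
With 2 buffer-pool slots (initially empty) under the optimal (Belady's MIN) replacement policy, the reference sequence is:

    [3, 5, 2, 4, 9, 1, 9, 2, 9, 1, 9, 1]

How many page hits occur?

3 -> fault, frames {3}
5 -> fault, frames {3,5}
2 -> fault, evict 5, frames {3,2}
4 -> fault, evict 3, frames {2,4}
9 -> fault, evict 4, frames {2,9}
1 -> fault, evict 2, frames {9,1}
9 -> hit
2 -> fault, evict 1, frames {9,2}
9 -> hit
1 -> fault, evict 2, frames {9,1}
9 -> hit
1 -> hit
Hits: 4.

4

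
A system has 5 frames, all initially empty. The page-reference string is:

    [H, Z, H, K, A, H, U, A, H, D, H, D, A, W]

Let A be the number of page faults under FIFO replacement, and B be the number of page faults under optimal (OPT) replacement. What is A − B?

1

Under FIFO: F F . F F . F . . F F . . F → 8 faults.
Under OPT: F F . F F . F . . F . . . F → 7 faults.
A − B = 8 − 7 = 1.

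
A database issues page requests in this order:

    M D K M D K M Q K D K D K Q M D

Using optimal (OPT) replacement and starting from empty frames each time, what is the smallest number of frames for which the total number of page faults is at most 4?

4

f=1: 16 faults
f=2: 9 faults
f=3: 5 faults
f=4: 4 faults
Smallest f with faults ≤ 4 is 4.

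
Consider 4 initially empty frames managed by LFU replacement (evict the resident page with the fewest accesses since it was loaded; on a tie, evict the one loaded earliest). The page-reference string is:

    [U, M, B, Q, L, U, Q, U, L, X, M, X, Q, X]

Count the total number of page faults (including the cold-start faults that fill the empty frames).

9

U → miss, frames (U)
M → miss, frames (U M)
B → miss, frames (U M B)
Q → miss, frames (U M B Q)
L → miss, evict U, frames (M B Q L)
U → miss, evict M, frames (B Q L U)
Q → hit
U → hit
L → hit
X → miss, evict B, frames (Q L U X)
M → miss, evict X, frames (Q L U M)
X → miss, evict M, frames (Q L U X)
Q → hit
X → hit
Page faults: 9.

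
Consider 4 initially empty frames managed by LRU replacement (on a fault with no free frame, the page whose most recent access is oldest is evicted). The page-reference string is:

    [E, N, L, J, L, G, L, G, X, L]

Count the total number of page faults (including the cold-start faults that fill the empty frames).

E → miss, frames [E]
N → miss, frames [E, N]
L → miss, frames [E, N, L]
J → miss, frames [E, N, L, J]
L → hit
G → miss, evict E, frames [N, J, L, G]
L → hit
G → hit
X → miss, evict N, frames [J, L, G, X]
L → hit
Page faults: 6.

6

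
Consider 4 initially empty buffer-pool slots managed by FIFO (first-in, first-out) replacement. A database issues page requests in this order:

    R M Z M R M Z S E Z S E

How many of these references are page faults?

R: miss, frames {R}
M: miss, frames {R,M}
Z: miss, frames {R,M,Z}
M: hit
R: hit
M: hit
Z: hit
S: miss, frames {R,M,Z,S}
E: miss, evict R, frames {M,Z,S,E}
Z: hit
S: hit
E: hit
Page faults: 5.

5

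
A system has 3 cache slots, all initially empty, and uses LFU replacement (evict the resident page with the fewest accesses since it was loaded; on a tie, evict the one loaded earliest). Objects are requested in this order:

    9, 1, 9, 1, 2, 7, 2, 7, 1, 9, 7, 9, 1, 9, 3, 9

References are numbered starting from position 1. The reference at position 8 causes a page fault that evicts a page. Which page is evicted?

2

pos 1: 9 → fault, frames (9)
pos 2: 1 → fault, frames (9 1)
pos 3: 9 → hit
pos 4: 1 → hit
pos 5: 2 → fault, frames (9 1 2)
pos 6: 7 → fault, evict 2, frames (9 1 7)
pos 7: 2 → fault, evict 7, frames (9 1 2)
pos 8: 7 → fault, evict 2, frames (9 1 7)
At position 8, page 2 is evicted.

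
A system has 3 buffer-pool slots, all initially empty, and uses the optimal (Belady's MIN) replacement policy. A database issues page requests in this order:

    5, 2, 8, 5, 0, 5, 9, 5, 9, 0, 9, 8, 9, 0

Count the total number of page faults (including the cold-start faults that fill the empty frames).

5 -> fault, frames {5}
2 -> fault, frames {5,2}
8 -> fault, frames {5,2,8}
5 -> hit
0 -> fault, evict 2, frames {5,8,0}
5 -> hit
9 -> fault, evict 8, frames {5,0,9}
5 -> hit
9 -> hit
0 -> hit
9 -> hit
8 -> fault, evict 5, frames {0,9,8}
9 -> hit
0 -> hit
Page faults: 6.

6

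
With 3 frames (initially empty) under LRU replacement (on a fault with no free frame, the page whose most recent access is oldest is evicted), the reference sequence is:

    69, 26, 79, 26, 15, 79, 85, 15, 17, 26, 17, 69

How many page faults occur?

8

69 -> miss, frames {69}
26 -> miss, frames {69,26}
79 -> miss, frames {69,26,79}
26 -> hit
15 -> miss, evict 69, frames {79,26,15}
79 -> hit
85 -> miss, evict 26, frames {15,79,85}
15 -> hit
17 -> miss, evict 79, frames {85,15,17}
26 -> miss, evict 85, frames {15,17,26}
17 -> hit
69 -> miss, evict 15, frames {26,17,69}
Page faults: 8.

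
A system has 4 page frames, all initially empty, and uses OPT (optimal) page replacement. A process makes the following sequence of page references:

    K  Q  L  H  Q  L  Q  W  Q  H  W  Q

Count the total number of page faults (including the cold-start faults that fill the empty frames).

K: fault, frames (K)
Q: fault, frames (K Q)
L: fault, frames (K Q L)
H: fault, frames (K Q L H)
Q: hit
L: hit
Q: hit
W: fault, evict L, frames (K Q H W)
Q: hit
H: hit
W: hit
Q: hit
Page faults: 5.

5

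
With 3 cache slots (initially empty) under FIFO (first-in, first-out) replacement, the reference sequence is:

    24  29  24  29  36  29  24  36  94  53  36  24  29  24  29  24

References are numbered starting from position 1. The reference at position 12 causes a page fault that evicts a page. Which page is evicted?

pos 1: 24: fault, frames [24]
pos 2: 29: fault, frames [24, 29]
pos 3: 24: hit
pos 4: 29: hit
pos 5: 36: fault, frames [24, 29, 36]
pos 6: 29: hit
pos 7: 24: hit
pos 8: 36: hit
pos 9: 94: fault, evict 24, frames [29, 36, 94]
pos 10: 53: fault, evict 29, frames [36, 94, 53]
pos 11: 36: hit
pos 12: 24: fault, evict 36, frames [94, 53, 24]
At position 12, page 36 is evicted.

36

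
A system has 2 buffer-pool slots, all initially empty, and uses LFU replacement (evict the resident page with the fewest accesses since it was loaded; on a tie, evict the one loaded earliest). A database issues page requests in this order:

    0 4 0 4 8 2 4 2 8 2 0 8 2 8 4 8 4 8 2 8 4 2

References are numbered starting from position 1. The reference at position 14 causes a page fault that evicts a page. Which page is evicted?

2

pos 1: 0: fault, frames [0]
pos 2: 4: fault, frames [0, 4]
pos 3: 0: hit
pos 4: 4: hit
pos 5: 8: fault, evict 0, frames [4, 8]
pos 6: 2: fault, evict 8, frames [4, 2]
pos 7: 4: hit
pos 8: 2: hit
pos 9: 8: fault, evict 2, frames [4, 8]
pos 10: 2: fault, evict 8, frames [4, 2]
pos 11: 0: fault, evict 2, frames [4, 0]
pos 12: 8: fault, evict 0, frames [4, 8]
pos 13: 2: fault, evict 8, frames [4, 2]
pos 14: 8: fault, evict 2, frames [4, 8]
At position 14, page 2 is evicted.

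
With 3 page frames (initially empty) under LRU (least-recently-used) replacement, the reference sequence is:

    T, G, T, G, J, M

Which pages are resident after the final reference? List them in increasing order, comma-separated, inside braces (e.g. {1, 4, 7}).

T: fault, frames [T]
G: fault, frames [T, G]
T: hit
G: hit
J: fault, frames [T, G, J]
M: fault, evict T, frames [G, J, M]

{G, J, M}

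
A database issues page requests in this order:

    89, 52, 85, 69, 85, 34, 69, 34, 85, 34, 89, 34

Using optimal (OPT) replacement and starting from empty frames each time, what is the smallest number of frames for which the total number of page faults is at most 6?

3

f=1: 12 faults
f=2: 7 faults
f=3: 6 faults
f=4: 5 faults
f=5: 5 faults
Smallest f with faults ≤ 6 is 3.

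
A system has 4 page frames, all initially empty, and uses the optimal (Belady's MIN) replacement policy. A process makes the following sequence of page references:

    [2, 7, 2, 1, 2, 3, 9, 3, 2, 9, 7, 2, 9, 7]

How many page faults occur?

5

2 -> fault, frames {2}
7 -> fault, frames {2,7}
2 -> hit
1 -> fault, frames {2,7,1}
2 -> hit
3 -> fault, frames {2,7,1,3}
9 -> fault, evict 1, frames {2,7,3,9}
3 -> hit
2 -> hit
9 -> hit
7 -> hit
2 -> hit
9 -> hit
7 -> hit
Page faults: 5.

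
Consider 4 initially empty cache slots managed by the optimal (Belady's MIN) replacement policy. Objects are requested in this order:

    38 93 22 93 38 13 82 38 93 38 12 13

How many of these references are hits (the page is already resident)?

6

38: fault, frames [38]
93: fault, frames [38, 93]
22: fault, frames [38, 93, 22]
93: hit
38: hit
13: fault, frames [38, 93, 22, 13]
82: fault, evict 22, frames [38, 93, 13, 82]
38: hit
93: hit
38: hit
12: fault, evict 82, frames [38, 93, 13, 12]
13: hit
Hits: 6.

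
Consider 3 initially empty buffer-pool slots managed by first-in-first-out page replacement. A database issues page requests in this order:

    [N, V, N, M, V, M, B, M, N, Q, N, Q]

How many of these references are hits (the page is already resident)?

6

N → fault, frames (N)
V → fault, frames (N V)
N → hit
M → fault, frames (N V M)
V → hit
M → hit
B → fault, evict N, frames (V M B)
M → hit
N → fault, evict V, frames (M B N)
Q → fault, evict M, frames (B N Q)
N → hit
Q → hit
Hits: 6.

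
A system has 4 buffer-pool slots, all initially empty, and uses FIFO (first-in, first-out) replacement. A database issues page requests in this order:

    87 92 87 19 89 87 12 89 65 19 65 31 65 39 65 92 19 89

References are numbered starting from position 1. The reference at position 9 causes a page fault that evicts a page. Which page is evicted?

pos 1: 87: miss, frames {87}
pos 2: 92: miss, frames {87,92}
pos 3: 87: hit
pos 4: 19: miss, frames {87,92,19}
pos 5: 89: miss, frames {87,92,19,89}
pos 6: 87: hit
pos 7: 12: miss, evict 87, frames {92,19,89,12}
pos 8: 89: hit
pos 9: 65: miss, evict 92, frames {19,89,12,65}
At position 9, page 92 is evicted.

92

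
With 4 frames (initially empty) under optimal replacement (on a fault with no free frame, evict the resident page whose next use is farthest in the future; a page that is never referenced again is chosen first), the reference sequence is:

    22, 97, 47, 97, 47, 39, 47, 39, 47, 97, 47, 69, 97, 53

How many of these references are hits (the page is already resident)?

22 → miss, frames (22)
97 → miss, frames (22 97)
47 → miss, frames (22 97 47)
97 → hit
47 → hit
39 → miss, frames (22 97 47 39)
47 → hit
39 → hit
47 → hit
97 → hit
47 → hit
69 → miss, evict 39, frames (22 97 47 69)
97 → hit
53 → miss, evict 69, frames (22 97 47 53)
Hits: 8.

8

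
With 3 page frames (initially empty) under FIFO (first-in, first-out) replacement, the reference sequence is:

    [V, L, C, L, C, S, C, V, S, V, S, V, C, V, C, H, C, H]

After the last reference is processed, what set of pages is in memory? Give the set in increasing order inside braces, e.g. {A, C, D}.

V -> miss, frames (V)
L -> miss, frames (V L)
C -> miss, frames (V L C)
L -> hit
C -> hit
S -> miss, evict V, frames (L C S)
C -> hit
V -> miss, evict L, frames (C S V)
S -> hit
V -> hit
S -> hit
V -> hit
C -> hit
V -> hit
C -> hit
H -> miss, evict C, frames (S V H)
C -> miss, evict S, frames (V H C)
H -> hit

{C, H, V}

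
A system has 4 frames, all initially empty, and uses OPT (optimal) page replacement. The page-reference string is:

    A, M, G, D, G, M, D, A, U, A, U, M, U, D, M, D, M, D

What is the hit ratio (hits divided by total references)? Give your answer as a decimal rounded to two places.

A: fault, frames [A]
M: fault, frames [A, M]
G: fault, frames [A, M, G]
D: fault, frames [A, M, G, D]
G: hit
M: hit
D: hit
A: hit
U: fault, evict G, frames [A, M, D, U]
A: hit
U: hit
M: hit
U: hit
D: hit
M: hit
D: hit
M: hit
D: hit
Hits: 13 of 18 references → 13/18 = 0.7222.

0.72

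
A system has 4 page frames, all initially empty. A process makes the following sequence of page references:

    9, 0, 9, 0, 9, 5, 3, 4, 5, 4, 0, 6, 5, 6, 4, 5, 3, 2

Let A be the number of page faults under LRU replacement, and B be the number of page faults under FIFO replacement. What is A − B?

2

Under LRU: F F . . . F F F . . F F . . . . F F → 9 faults.
Under FIFO: F F . . . F F F . . . F . . . . . F → 7 faults.
A − B = 9 − 7 = 2.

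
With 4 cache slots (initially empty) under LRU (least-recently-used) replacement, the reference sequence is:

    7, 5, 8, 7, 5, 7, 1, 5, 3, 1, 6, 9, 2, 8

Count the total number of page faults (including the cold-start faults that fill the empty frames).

9

7: fault, frames {7}
5: fault, frames {7,5}
8: fault, frames {7,5,8}
7: hit
5: hit
7: hit
1: fault, frames {8,5,7,1}
5: hit
3: fault, evict 8, frames {7,1,5,3}
1: hit
6: fault, evict 7, frames {5,3,1,6}
9: fault, evict 5, frames {3,1,6,9}
2: fault, evict 3, frames {1,6,9,2}
8: fault, evict 1, frames {6,9,2,8}
Page faults: 9.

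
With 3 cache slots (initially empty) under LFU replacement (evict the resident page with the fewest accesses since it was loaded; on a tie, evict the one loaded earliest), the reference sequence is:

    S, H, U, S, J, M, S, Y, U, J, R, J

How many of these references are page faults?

S: fault, frames [S]
H: fault, frames [S, H]
U: fault, frames [S, H, U]
S: hit
J: fault, evict H, frames [S, U, J]
M: fault, evict U, frames [S, J, M]
S: hit
Y: fault, evict J, frames [S, M, Y]
U: fault, evict M, frames [S, Y, U]
J: fault, evict Y, frames [S, U, J]
R: fault, evict U, frames [S, J, R]
J: hit
Page faults: 9.

9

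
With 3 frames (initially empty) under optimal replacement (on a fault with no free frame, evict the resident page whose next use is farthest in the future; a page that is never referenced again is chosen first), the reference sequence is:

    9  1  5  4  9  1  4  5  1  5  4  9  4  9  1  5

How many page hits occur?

9: miss, frames [9]
1: miss, frames [9, 1]
5: miss, frames [9, 1, 5]
4: miss, evict 5, frames [9, 1, 4]
9: hit
1: hit
4: hit
5: miss, evict 9, frames [1, 4, 5]
1: hit
5: hit
4: hit
9: miss, evict 5, frames [1, 4, 9]
4: hit
9: hit
1: hit
5: miss, evict 9, frames [1, 4, 5]
Hits: 9.

9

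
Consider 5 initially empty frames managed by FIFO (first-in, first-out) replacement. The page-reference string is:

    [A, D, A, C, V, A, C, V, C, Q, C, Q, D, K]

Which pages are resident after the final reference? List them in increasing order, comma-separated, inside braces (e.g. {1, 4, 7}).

{C, D, K, Q, V}

A -> miss, frames {A}
D -> miss, frames {A,D}
A -> hit
C -> miss, frames {A,D,C}
V -> miss, frames {A,D,C,V}
A -> hit
C -> hit
V -> hit
C -> hit
Q -> miss, frames {A,D,C,V,Q}
C -> hit
Q -> hit
D -> hit
K -> miss, evict A, frames {D,C,V,Q,K}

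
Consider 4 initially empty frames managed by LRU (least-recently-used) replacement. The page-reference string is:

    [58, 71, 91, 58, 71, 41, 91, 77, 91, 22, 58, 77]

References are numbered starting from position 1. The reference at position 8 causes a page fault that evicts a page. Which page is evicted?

58

pos 1: 58 → fault, frames [58]
pos 2: 71 → fault, frames [58, 71]
pos 3: 91 → fault, frames [58, 71, 91]
pos 4: 58 → hit
pos 5: 71 → hit
pos 6: 41 → fault, frames [91, 58, 71, 41]
pos 7: 91 → hit
pos 8: 77 → fault, evict 58, frames [71, 41, 91, 77]
At position 8, page 58 is evicted.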